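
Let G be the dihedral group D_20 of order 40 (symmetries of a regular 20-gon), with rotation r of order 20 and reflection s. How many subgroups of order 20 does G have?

3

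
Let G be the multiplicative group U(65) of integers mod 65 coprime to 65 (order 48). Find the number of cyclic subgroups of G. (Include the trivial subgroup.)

20

Each element a generates a cyclic subgroup ⟨a⟩; distinct elements may generate the same one (a cyclic group of order d has φ(d) generators).
Cyclic subgroups by order — order 1: 1; order 2: 3; order 3: 1; order 4: 6; order 6: 3; order 12: 6.
Total: 20.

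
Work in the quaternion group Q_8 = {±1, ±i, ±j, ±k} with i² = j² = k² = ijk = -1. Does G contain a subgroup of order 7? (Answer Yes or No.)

No

7 does not divide |G| = 8, so by Lagrange no subgroup of order 7 exists.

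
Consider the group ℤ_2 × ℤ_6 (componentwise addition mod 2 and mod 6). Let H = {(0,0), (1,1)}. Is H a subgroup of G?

(1,1) ∈ H but its inverse (1,5) ∉ H, so H is not a subgroup.

No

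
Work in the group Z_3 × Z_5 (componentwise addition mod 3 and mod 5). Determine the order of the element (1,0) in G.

The order of (1,0) in Z_3 × Z_5 is lcm(ord(1) in Z_3, ord(0) in Z_5).
ord(1) = 3 and ord(0) = 1, so |⟨(1,0)⟩| = lcm(3, 1) = 3.

3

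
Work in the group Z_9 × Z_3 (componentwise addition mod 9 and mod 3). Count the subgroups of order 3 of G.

4

|G| = 27 and 3 | 27, so subgroups of order 3 are possible by Lagrange.
The subgroups of order 3 are: {(0,0), (0,1), (0,2)}; {(0,0), (3,0), (6,0)}; {(0,0), (3,1), (6,2)}; {(0,0), (3,2), (6,1)}.
So G has 4 subgroups of order 3.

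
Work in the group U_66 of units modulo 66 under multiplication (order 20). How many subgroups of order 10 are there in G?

3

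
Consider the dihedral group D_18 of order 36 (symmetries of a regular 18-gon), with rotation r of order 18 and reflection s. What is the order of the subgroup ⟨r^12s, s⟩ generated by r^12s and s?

6

|⟨r^12s⟩| = 2 and |⟨s⟩| = 2, so |H| is a multiple of lcm(2, 2) = 2 and divides |G| = 36.
Closing under the operation: H = {e, r^6, r^12, s, r^6s, r^12s}, so |H| = 6.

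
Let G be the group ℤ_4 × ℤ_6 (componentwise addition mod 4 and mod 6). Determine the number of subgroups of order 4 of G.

|G| = 24 and 4 | 24, so subgroups of order 4 are possible by Lagrange.
The subgroups of order 4 are: {(0,0), (0,3), (2,0), (2,3)}; {(0,0), (1,0), (2,0), (3,0)}; {(0,0), (1,3), (2,0), (3,3)}.
So G has 3 subgroups of order 4.

3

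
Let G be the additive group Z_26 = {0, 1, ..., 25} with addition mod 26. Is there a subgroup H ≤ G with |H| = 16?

No

16 does not divide |G| = 26, so by Lagrange no subgroup of order 16 exists.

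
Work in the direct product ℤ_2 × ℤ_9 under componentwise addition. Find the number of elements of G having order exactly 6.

2

An element (a,b) has order lcm(ord(a), ord(b)); count pairs with lcm equal to 6.
Enumerating gives 2 such elements.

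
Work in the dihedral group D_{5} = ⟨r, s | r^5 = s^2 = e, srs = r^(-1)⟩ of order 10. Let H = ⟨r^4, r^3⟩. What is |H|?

|⟨r^4⟩| = 5 and |⟨r^3⟩| = 5, so |H| is a multiple of lcm(5, 5) = 5 and divides |G| = 10.
Closing under the operation: H = {e, r, r^2, r^3, r^4}, so |H| = 5.

5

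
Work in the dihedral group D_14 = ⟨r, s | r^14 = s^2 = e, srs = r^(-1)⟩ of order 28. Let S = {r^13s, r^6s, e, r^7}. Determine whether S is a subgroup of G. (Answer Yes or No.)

Yes

|S| = 4 divides |G| = 28, consistent with Lagrange.
S contains the identity, every element's inverse is in S, and S is closed under ·: it is a subgroup.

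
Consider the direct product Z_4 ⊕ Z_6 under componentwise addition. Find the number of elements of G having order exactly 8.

An element (a,b) has order lcm(ord(a), ord(b)); count pairs with lcm equal to 8.
Enumerating gives 0 such elements.

0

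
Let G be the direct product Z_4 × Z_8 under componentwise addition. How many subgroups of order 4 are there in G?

7

|G| = 32 and 4 | 32, so subgroups of order 4 are possible by Lagrange.
The subgroups of order 4 are: {(0,0), (0,2), (0,4), (0,6)}; {(0,0), (0,4), (2,0), (2,4)}; {(0,0), (0,4), (2,2), (2,6)}; {(0,0), (1,0), (2,0), (3,0)}; … (7 in all).
So G has 7 subgroups of order 4.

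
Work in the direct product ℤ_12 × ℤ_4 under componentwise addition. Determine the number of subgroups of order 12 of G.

7

|G| = 48 and 12 | 48, so subgroups of order 12 are possible by Lagrange.
The subgroups of order 12 are: {(0,0), (0,1), (0,2), (0,3), (4,0), (4,1), (4,2), (4,3), (8,0), (8,1), (8,2), (8,3)}; {(0,0), (0,2), (2,0), (2,2), (4,0), (4,2), (6,0), (6,2), (8,0), (8,2), (10,0), (10,2)}; {(0,0), (0,2), (2,1), (2,3), (4,0), (4,2), (6,1), (6,3), (8,0), (8,2), (10,1), (10,3)}; {(0,0), (1,0), (2,0), (3,0), (4,0), (5,0), (6,0), (7,0), (8,0), (9,0), (10,0), (11,0)}; … (7 in all).
So G has 7 subgroups of order 12.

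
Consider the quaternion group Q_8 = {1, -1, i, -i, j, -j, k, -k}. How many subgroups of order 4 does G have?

3

|G| = 8 and 4 | 8, so subgroups of order 4 are possible by Lagrange.
The subgroups of order 4 are: {1, -1, i, -i}; {1, -1, j, -j}; {1, -1, k, -k}.
So G has 3 subgroups of order 4.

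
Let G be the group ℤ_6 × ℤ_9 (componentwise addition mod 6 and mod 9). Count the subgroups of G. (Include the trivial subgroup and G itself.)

20

|G| = 54, so by Lagrange every subgroup order divides 54. Divisors: 1, 2, 3, 6, 9, 18, 27, 54.
Subgroups by order — order 1: 1; order 2: 1; order 3: 4; order 6: 4; order 9: 4; order 18: 4; order 27: 1; order 54: 1.
Total: 1 + 1 + 4 + 4 + 4 + 4 + 1 + 1 = 20.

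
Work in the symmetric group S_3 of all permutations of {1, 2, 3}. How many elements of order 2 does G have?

3

The elements of order 2 are: (2 3), (1 2), (1 3).
That's 3.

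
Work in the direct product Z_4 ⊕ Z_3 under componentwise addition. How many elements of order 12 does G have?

An element (a,b) has order lcm(ord(a), ord(b)); count pairs with lcm equal to 12.
Enumerating gives 4 such elements.

4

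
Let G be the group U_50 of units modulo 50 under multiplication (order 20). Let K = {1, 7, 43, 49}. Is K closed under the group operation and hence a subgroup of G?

Yes

|K| = 4 divides |G| = 20, consistent with Lagrange.
K contains the identity, every element's inverse is in K, and K is closed under ·: it is a subgroup.
In fact K = ⟨43⟩.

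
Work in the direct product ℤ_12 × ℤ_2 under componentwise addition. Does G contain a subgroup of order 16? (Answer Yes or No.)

No

16 does not divide |G| = 24, so by Lagrange no subgroup of order 16 exists.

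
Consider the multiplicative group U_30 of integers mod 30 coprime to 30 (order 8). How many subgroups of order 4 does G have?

3

|G| = 8 and 4 | 8, so subgroups of order 4 are possible by Lagrange.
The subgroups of order 4 are: {1, 11, 19, 29}; {1, 7, 13, 19}; {1, 17, 19, 23}.
So G has 3 subgroups of order 4.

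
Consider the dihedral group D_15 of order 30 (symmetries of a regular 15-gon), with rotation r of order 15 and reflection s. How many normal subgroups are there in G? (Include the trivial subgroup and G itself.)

G has 28 subgroups. Checking conjugation-invariance by order — order 1: 1/1 normal; order 2: 0/15 normal; order 3: 1/1 normal; order 5: 1/1 normal; order 6: 0/5 normal; order 10: 0/3 normal; order 15: 1/1 normal; order 30: 1/1 normal.
Total normal subgroups: 5.

5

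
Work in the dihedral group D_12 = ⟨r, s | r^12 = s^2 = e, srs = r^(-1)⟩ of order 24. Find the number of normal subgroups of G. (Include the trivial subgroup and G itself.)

G has 34 subgroups. Checking conjugation-invariance by order — order 1: 1/1 normal; order 2: 1/13 normal; order 3: 1/1 normal; order 4: 1/7 normal; order 6: 1/5 normal; order 8: 0/3 normal; order 12: 3/3 normal; order 24: 1/1 normal.
Total normal subgroups: 9.

9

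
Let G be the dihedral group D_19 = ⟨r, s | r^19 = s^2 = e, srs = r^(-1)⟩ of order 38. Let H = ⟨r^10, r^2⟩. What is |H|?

|⟨r^10⟩| = 19 and |⟨r^2⟩| = 19, so |H| is a multiple of lcm(19, 19) = 19 and divides |G| = 38.
Closing under the operation: H = {e, r, r^2, r^3, r^4, r^5, r^6, r^7, r^8, r^9, r^10, r^11, r^12, r^13, r^14, r^15, r^16, r^17, r^18}, so |H| = 19.

19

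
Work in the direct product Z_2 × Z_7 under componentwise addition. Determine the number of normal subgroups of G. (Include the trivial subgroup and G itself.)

4

G is abelian, so every subgroup is normal.
G has 4 subgroups in total, hence 4 normal subgroups.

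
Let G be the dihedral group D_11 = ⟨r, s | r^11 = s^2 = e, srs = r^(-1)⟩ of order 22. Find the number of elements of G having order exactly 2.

Enumerating element orders in G gives 11 elements of order 2.

11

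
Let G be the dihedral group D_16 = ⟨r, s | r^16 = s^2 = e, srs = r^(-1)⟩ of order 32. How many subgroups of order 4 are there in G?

9

|G| = 32 and 4 | 32, so subgroups of order 4 are possible by Lagrange.
The subgroups of order 4 are: {e, r^8, r^2s, r^10s}; {e, r^8, r^3s, r^11s}; {e, r^4, r^8, r^12}; {e, r^8, r^4s, r^12s}; … (9 in all).
So G has 9 subgroups of order 4.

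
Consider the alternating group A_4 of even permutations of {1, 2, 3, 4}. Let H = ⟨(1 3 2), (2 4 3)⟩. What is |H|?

12

|⟨(1 3 2)⟩| = 3 and |⟨(2 4 3)⟩| = 3, so |H| is a multiple of lcm(3, 3) = 3 and divides |G| = 12.
Closing {(1 3 2), (2 4 3)} under the group operation gives all of G, so |H| = 12.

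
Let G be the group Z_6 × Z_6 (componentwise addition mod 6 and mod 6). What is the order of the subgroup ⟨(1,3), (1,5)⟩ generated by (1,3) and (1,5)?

|⟨(1,3)⟩| = 6 and |⟨(1,5)⟩| = 6, so |H| is a multiple of lcm(6, 6) = 6 and divides |G| = 36.
Closing under the operation: H = {(0,0), (0,2), (0,4), (1,1), (1,3), (1,5), (2,0), (2,2), (2,4), (3,1), (3,3), (3,5), (4,0), (4,2), (4,4), (5,1), (5,3), (5,5)}, so |H| = 18.

18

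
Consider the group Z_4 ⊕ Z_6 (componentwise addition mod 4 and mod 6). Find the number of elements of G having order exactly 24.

An element (a,b) has order lcm(ord(a), ord(b)); count pairs with lcm equal to 24.
Enumerating gives 0 such elements.

0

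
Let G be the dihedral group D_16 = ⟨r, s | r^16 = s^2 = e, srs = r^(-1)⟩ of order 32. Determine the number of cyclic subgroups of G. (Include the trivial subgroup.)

Group the elements of G by the cyclic subgroup they generate; each cyclic subgroup of order d accounts for φ(d) elements.
Cyclic subgroups by order — order 1: 1; order 2: 17; order 4: 1; order 8: 1; order 16: 1.
Total: 21.

21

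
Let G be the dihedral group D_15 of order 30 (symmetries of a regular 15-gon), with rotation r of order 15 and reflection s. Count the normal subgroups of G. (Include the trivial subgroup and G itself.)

5

G has 28 subgroups. Checking conjugation-invariance by order — order 1: 1/1 normal; order 2: 0/15 normal; order 3: 1/1 normal; order 5: 1/1 normal; order 6: 0/5 normal; order 10: 0/3 normal; order 15: 1/1 normal; order 30: 1/1 normal.
Total normal subgroups: 5.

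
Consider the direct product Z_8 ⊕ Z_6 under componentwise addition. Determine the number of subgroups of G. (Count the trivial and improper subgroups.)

|G| = 48, so by Lagrange every subgroup order divides 48. Divisors: 1, 2, 3, 4, 6, 8, 12, 16, 24, 48.
Subgroups by order — order 1: 1; order 2: 3; order 3: 1; order 4: 3; order 6: 3; order 8: 3; order 12: 3; order 16: 1; order 24: 3; order 48: 1.
Total: 1 + 3 + 1 + 3 + 3 + 3 + 3 + 1 + 3 + 1 = 22.

22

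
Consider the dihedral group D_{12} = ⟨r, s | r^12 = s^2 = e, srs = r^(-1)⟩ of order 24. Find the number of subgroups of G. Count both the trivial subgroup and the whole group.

|G| = 24, so by Lagrange every subgroup order divides 24. Divisors: 1, 2, 3, 4, 6, 8, 12, 24.
Subgroups by order — order 1: 1; order 2: 13; order 3: 1; order 4: 7; order 6: 5; order 8: 3; order 12: 3; order 24: 1.
Total: 1 + 13 + 1 + 7 + 5 + 3 + 3 + 1 = 34.

34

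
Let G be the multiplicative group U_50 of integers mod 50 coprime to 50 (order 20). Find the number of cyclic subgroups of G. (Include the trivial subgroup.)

6

Group the elements of G by the cyclic subgroup they generate; each cyclic subgroup of order d accounts for φ(d) elements.
Cyclic subgroups by order — order 1: 1; order 2: 1; order 4: 1; order 5: 1; order 10: 1; order 20: 1.
Total: 6.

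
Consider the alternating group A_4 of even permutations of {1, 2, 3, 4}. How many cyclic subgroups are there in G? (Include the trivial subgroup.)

8

Group the elements of G by the cyclic subgroup they generate; each cyclic subgroup of order d accounts for φ(d) elements.
Cyclic subgroups by order — order 1: 1; order 2: 3; order 3: 4.
Total: 8.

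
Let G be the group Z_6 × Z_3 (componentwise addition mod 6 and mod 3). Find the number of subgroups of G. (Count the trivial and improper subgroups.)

|G| = 18, so by Lagrange every subgroup order divides 18. Divisors: 1, 2, 3, 6, 9, 18.
Subgroups by order — order 1: 1; order 2: 1; order 3: 4; order 6: 4; order 9: 1; order 18: 1.
Total: 1 + 1 + 4 + 4 + 1 + 1 = 12.

12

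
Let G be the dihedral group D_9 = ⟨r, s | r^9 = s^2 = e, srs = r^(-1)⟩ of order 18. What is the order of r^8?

Computing powers of r^8: the smallest k with (r^8)^k = e is k = 9.

9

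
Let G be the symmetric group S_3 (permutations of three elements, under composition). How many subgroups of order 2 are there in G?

3

|G| = 6 and 2 | 6, so subgroups of order 2 are possible by Lagrange.
The subgroups of order 2 are: {e, (1 2)}; {e, (1 3)}; {e, (2 3)}.
So G has 3 subgroups of order 2.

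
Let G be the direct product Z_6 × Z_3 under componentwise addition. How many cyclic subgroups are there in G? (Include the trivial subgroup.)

10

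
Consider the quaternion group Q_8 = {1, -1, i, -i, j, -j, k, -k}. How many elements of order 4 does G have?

6

The elements of order 4 are: i, -i, j, -j, k, -k.
That's 6.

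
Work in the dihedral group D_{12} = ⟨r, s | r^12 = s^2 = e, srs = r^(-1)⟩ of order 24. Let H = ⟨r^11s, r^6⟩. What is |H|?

4

|⟨r^11s⟩| = 2 and |⟨r^6⟩| = 2, so |H| is a multiple of lcm(2, 2) = 2 and divides |G| = 24.
Closing under the operation: H = {e, r^6, r^5s, r^11s}, so |H| = 4.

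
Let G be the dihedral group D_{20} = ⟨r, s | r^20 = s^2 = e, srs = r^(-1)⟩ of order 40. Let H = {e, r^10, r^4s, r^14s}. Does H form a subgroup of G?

|H| = 4 divides |G| = 40, consistent with Lagrange.
H contains the identity, every element's inverse is in H, and H is closed under ·: it is a subgroup.

Yes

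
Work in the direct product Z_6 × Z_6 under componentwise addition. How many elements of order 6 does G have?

24

An element (a,b) has order lcm(ord(a), ord(b)); count pairs with lcm equal to 6.
Enumerating gives 24 such elements.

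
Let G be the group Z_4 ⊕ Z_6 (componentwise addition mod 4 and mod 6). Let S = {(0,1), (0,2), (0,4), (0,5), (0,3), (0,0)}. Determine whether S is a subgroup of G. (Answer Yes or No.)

|S| = 6 divides |G| = 24, consistent with Lagrange.
S contains the identity, every element's inverse is in S, and S is closed under +: it is a subgroup.
In fact S = ⟨(0,1)⟩.

Yes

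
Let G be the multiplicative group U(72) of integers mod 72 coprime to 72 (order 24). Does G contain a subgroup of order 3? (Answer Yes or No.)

3 | 24. A subgroup of order 3 is {1, 25, 49}.

Yes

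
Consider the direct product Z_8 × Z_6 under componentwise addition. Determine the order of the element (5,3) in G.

The order of (5,3) in Z_8 × Z_6 is lcm(ord(5) in Z_8, ord(3) in Z_6).
ord(5) = 8 and ord(3) = 2, so |⟨(5,3)⟩| = lcm(8, 2) = 8.

8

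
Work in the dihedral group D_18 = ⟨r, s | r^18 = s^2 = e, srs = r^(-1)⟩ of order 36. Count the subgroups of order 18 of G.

3

|G| = 36 and 18 | 36, so subgroups of order 18 are possible by Lagrange.
The subgroups of order 18 are: {e, r, r^2, r^3, r^4, r^5, r^6, r^7, r^8, r^9, r^10, r^11, r^12, r^13, r^14, r^15, r^16, r^17}; {e, r^2, r^4, r^6, r^8, r^10, r^12, r^14, r^16, s, r^2s, r^4s, r^6s, r^8s, r^10s, r^12s, r^14s, r^16s}; {e, r^2, r^4, r^6, r^8, r^10, r^12, r^14, r^16, rs, r^3s, r^5s, r^7s, r^9s, r^11s, r^13s, r^15s, r^17s}.
So G has 3 subgroups of order 18.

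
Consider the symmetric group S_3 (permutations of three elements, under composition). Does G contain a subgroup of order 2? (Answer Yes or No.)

2 | 6. A subgroup of order 2 is {e, (1 2)}.

Yes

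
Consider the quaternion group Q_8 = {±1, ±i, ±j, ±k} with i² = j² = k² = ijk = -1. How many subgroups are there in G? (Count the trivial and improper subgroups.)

|G| = 8, so by Lagrange every subgroup order divides 8. Divisors: 1, 2, 4, 8.
Subgroups by order — order 1: 1; order 2: 1; order 4: 3; order 8: 1.
Total: 1 + 1 + 3 + 1 = 6.

6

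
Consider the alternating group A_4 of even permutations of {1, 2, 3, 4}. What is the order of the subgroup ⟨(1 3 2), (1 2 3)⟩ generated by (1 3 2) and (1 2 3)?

|⟨(1 3 2)⟩| = 3 and |⟨(1 2 3)⟩| = 3, so |H| is a multiple of lcm(3, 3) = 3 and divides |G| = 12.
Closing under the operation: H = {e, (1 2 3), (1 3 2)}, so |H| = 3.

3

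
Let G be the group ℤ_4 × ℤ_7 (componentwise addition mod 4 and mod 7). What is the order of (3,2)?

The order of (3,2) in Z_4 × Z_7 is lcm(ord(3) in Z_4, ord(2) in Z_7).
ord(3) = 4 and ord(2) = 7, so |⟨(3,2)⟩| = lcm(4, 7) = 28.

28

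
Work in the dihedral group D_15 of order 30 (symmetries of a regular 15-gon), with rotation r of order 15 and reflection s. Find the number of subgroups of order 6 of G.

|G| = 30 and 6 | 30, so subgroups of order 6 are possible by Lagrange.
The subgroups of order 6 are: {e, r^5, r^10, s, r^5s, r^10s}; {e, r^5, r^10, rs, r^6s, r^11s}; {e, r^5, r^10, r^2s, r^7s, r^12s}; {e, r^5, r^10, r^3s, r^8s, r^13s}; … (5 in all).
So G has 5 subgroups of order 6.

5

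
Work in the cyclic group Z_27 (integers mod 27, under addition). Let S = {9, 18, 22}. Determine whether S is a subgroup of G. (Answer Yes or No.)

The identity 0 ∉ S, so S is not a subgroup.

No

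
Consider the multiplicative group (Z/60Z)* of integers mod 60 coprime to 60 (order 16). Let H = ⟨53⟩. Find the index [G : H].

4

|⟨53⟩| = 4 and |G| = 16.
By Lagrange, [G : H] = |G|/|H| = 16/4 = 4.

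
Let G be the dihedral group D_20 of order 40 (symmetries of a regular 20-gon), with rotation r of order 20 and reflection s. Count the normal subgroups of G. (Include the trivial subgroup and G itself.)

G has 48 subgroups. Checking conjugation-invariance by order — order 1: 1/1 normal; order 2: 1/21 normal; order 4: 1/11 normal; order 5: 1/1 normal; order 8: 0/5 normal; order 10: 1/5 normal; order 20: 3/3 normal; order 40: 1/1 normal.
Total normal subgroups: 9.

9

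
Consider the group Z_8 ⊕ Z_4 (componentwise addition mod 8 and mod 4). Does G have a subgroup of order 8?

8 | 32. A subgroup of order 8 is {(0,0), (0,1), (0,2), (0,3), (4,0), (4,1), (4,2), (4,3)}.

Yes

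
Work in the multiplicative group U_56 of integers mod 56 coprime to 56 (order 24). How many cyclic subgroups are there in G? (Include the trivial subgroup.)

16

A cyclic subgroup of order d is generated by each of its φ(d) elements of order d, so the cyclic subgroups of order d number (#elements of order d)/φ(d).
Cyclic subgroups by order — order 1: 1; order 2: 7; order 3: 1; order 6: 7.
Total: 16.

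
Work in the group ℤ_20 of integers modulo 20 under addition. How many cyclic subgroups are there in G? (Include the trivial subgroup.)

6

A cyclic subgroup of order d is generated by each of its φ(d) elements of order d, so the cyclic subgroups of order d number (#elements of order d)/φ(d).
Cyclic subgroups by order — order 1: 1; order 2: 1; order 4: 1; order 5: 1; order 10: 1; order 20: 1.
Total: 6.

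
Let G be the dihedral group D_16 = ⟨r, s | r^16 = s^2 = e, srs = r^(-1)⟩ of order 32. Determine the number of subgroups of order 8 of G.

5

|G| = 32 and 8 | 32, so subgroups of order 8 are possible by Lagrange.
The subgroups of order 8 are: {e, r^2, r^4, r^6, r^8, r^10, r^12, r^14}; {e, r^4, r^8, r^12, r^2s, r^6s, r^10s, r^14s}; {e, r^4, r^8, r^12, r^3s, r^7s, r^11s, r^15s}; {e, r^4, r^8, r^12, s, r^4s, r^8s, r^12s}; … (5 in all).
So G has 5 subgroups of order 8.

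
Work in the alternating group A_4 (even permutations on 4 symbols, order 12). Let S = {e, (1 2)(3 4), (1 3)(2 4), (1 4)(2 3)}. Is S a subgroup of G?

Yes

|S| = 4 divides |G| = 12, consistent with Lagrange.
S contains the identity, every element's inverse is in S, and S is closed under ∘: it is a subgroup.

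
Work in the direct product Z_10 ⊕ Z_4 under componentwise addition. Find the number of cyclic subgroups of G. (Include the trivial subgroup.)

12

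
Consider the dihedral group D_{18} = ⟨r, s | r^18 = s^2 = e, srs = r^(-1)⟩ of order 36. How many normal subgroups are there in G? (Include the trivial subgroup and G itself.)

G has 45 subgroups. Checking conjugation-invariance by order — order 1: 1/1 normal; order 2: 1/19 normal; order 3: 1/1 normal; order 4: 0/9 normal; order 6: 1/7 normal; order 9: 1/1 normal; order 12: 0/3 normal; order 18: 3/3 normal; order 36: 1/1 normal.
Total normal subgroups: 9.

9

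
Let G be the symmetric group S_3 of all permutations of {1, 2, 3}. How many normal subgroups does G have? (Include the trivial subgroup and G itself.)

G has 6 subgroups. Checking conjugation-invariance by order — order 1: 1/1 normal; order 2: 0/3 normal; order 3: 1/1 normal; order 6: 1/1 normal.
Total normal subgroups: 3.

3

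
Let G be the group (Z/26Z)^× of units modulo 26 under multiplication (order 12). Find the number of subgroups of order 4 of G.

|G| = 12 and 4 | 12, so subgroups of order 4 are possible by Lagrange.
The subgroups of order 4 are: {1, 5, 21, 25}.
So G has 1 subgroup of order 4.

1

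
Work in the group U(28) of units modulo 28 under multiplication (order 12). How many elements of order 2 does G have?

The elements of order 2 are: 13, 15, 27.
That's 3.

3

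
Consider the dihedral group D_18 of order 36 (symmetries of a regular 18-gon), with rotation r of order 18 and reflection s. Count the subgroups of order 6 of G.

|G| = 36 and 6 | 36, so subgroups of order 6 are possible by Lagrange.
The subgroups of order 6 are: {e, r^6, r^12, r^4s, r^10s, r^16s}; {e, r^6, r^12, r^5s, r^11s, r^17s}; {e, r^6, r^12, s, r^6s, r^12s}; {e, r^6, r^12, rs, r^7s, r^13s}; … (7 in all).
So G has 7 subgroups of order 6.

7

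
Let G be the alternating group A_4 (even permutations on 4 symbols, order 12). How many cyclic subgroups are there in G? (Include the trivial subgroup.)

8

A cyclic subgroup of order d is generated by each of its φ(d) elements of order d, so the cyclic subgroups of order d number (#elements of order d)/φ(d).
Cyclic subgroups by order — order 1: 1; order 2: 3; order 3: 4.
Total: 8.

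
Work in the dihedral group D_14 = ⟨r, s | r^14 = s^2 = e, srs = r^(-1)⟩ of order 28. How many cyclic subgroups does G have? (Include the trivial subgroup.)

18

Each element a generates a cyclic subgroup ⟨a⟩; distinct elements may generate the same one (a cyclic group of order d has φ(d) generators).
Cyclic subgroups by order — order 1: 1; order 2: 15; order 7: 1; order 14: 1.
Total: 18.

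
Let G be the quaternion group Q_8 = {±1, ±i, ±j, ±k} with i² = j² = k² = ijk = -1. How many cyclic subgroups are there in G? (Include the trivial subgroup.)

5

A cyclic subgroup of order d is generated by each of its φ(d) elements of order d, so the cyclic subgroups of order d number (#elements of order d)/φ(d).
Cyclic subgroups by order — order 1: 1; order 2: 1; order 4: 3.
Total: 5.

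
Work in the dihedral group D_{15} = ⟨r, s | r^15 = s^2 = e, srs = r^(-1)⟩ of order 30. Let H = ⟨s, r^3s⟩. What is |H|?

|⟨s⟩| = 2 and |⟨r^3s⟩| = 2, so |H| is a multiple of lcm(2, 2) = 2 and divides |G| = 30.
Closing under the operation: H = {e, r^3, r^6, r^9, r^12, s, r^3s, r^6s, r^9s, r^12s}, so |H| = 10.

10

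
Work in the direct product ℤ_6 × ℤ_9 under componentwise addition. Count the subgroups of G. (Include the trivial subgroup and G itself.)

|G| = 54, so by Lagrange every subgroup order divides 54. Divisors: 1, 2, 3, 6, 9, 18, 27, 54.
Subgroups by order — order 1: 1; order 2: 1; order 3: 4; order 6: 4; order 9: 4; order 18: 4; order 27: 1; order 54: 1.
Total: 1 + 1 + 4 + 4 + 4 + 4 + 1 + 1 = 20.

20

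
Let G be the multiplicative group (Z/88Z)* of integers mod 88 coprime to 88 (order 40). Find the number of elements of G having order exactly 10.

Enumerating element orders in G gives 28 elements of order 10.

28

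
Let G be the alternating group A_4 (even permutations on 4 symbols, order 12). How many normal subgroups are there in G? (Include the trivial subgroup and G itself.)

G has 10 subgroups. Checking conjugation-invariance by order — order 1: 1/1 normal; order 2: 0/3 normal; order 3: 0/4 normal; order 4: 1/1 normal; order 12: 1/1 normal.
Total normal subgroups: 3.

3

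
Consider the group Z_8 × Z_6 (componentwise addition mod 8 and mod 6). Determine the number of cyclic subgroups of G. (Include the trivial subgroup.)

A cyclic subgroup of order d is generated by each of its φ(d) elements of order d, so the cyclic subgroups of order d number (#elements of order d)/φ(d).
Cyclic subgroups by order — order 1: 1; order 2: 3; order 3: 1; order 4: 2; order 6: 3; order 8: 2; order 12: 2; order 24: 2.
Total: 16.

16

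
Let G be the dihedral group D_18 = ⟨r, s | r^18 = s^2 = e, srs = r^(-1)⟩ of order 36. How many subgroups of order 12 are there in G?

|G| = 36 and 12 | 36, so subgroups of order 12 are possible by Lagrange.
The subgroups of order 12 are: {e, r^3, r^6, r^9, r^12, r^15, rs, r^4s, r^7s, r^10s, r^13s, r^16s}; {e, r^3, r^6, r^9, r^12, r^15, r^2s, r^5s, r^8s, r^11s, r^14s, r^17s}; {e, r^3, r^6, r^9, r^12, r^15, s, r^3s, r^6s, r^9s, r^12s, r^15s}.
So G has 3 subgroups of order 12.

3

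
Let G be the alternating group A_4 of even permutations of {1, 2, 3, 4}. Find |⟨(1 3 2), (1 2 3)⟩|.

3

|⟨(1 3 2)⟩| = 3 and |⟨(1 2 3)⟩| = 3, so |H| is a multiple of lcm(3, 3) = 3 and divides |G| = 12.
Closing under the operation: H = {e, (1 2 3), (1 3 2)}, so |H| = 3.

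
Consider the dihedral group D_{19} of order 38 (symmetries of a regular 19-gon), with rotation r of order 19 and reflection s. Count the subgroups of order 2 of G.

|G| = 38 and 2 | 38, so subgroups of order 2 are possible by Lagrange.
The subgroups of order 2 are: {e, r^10s}; {e, r^11s}; {e, r^12s}; {e, r^13s}; … (19 in all).
So G has 19 subgroups of order 2.

19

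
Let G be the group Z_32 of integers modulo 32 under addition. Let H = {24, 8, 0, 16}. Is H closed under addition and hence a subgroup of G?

Yes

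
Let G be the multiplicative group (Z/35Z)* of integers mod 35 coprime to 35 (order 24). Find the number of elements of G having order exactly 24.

No element of G has order 24 (even though 24 | 24).

0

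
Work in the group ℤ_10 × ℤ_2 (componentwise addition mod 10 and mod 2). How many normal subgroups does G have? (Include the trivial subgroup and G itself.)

10

G is abelian, so every subgroup is normal.
G has 10 subgroups in total, hence 10 normal subgroups.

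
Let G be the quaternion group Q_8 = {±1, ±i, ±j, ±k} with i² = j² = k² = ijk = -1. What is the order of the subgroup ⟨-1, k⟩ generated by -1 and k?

4

|⟨-1⟩| = 2 and |⟨k⟩| = 4, so |H| is a multiple of lcm(2, 4) = 4 and divides |G| = 8.
Closing under the operation: H = {1, -1, k, -k}, so |H| = 4.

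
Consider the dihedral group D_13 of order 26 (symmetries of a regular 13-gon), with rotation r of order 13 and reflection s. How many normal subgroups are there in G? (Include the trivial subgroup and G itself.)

G has 16 subgroups. Checking conjugation-invariance by order — order 1: 1/1 normal; order 2: 0/13 normal; order 13: 1/1 normal; order 26: 1/1 normal.
Total normal subgroups: 3.

3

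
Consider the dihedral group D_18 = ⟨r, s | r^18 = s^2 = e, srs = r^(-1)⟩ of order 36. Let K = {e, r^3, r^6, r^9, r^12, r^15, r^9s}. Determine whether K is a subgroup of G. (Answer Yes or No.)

No

|K| = 7 does not divide |G| = 36, so by Lagrange K is not a subgroup.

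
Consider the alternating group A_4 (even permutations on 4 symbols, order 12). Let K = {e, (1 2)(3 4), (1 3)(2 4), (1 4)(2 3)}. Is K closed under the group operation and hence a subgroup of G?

Yes

|K| = 4 divides |G| = 12, consistent with Lagrange.
K contains the identity, every element's inverse is in K, and K is closed under ∘: it is a subgroup.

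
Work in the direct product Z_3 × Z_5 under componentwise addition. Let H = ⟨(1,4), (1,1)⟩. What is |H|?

15

|⟨(1,4)⟩| = 15 and |⟨(1,1)⟩| = 15, so |H| is a multiple of lcm(15, 15) = 15 and divides |G| = 15.
Closing {(1,4), (1,1)} under the group operation gives all of G, so |H| = 15.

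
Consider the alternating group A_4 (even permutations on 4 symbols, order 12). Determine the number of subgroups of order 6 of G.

|G| = 12 and 6 | 12, so subgroups of order 6 are possible by Lagrange.
Checking all subgroups of G, none has order 6.
So G has 0 subgroups of order 6.

0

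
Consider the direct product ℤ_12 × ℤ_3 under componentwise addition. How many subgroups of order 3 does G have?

4

|G| = 36 and 3 | 36, so subgroups of order 3 are possible by Lagrange.
The subgroups of order 3 are: {(0,0), (0,1), (0,2)}; {(0,0), (4,0), (8,0)}; {(0,0), (4,1), (8,2)}; {(0,0), (4,2), (8,1)}.
So G has 4 subgroups of order 3.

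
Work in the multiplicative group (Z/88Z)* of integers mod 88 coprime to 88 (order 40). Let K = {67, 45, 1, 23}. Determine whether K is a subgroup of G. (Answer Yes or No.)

|K| = 4 divides |G| = 40, consistent with Lagrange.
K contains the identity, every element's inverse is in K, and K is closed under ·: it is a subgroup.

Yes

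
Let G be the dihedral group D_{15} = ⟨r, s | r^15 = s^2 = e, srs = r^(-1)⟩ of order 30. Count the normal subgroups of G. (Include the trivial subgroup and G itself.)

5

G has 28 subgroups. Checking conjugation-invariance by order — order 1: 1/1 normal; order 2: 0/15 normal; order 3: 1/1 normal; order 5: 1/1 normal; order 6: 0/5 normal; order 10: 0/3 normal; order 15: 1/1 normal; order 30: 1/1 normal.
Total normal subgroups: 5.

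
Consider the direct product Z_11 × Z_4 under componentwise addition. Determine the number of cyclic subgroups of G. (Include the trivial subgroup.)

Each element a generates a cyclic subgroup ⟨a⟩; distinct elements may generate the same one (a cyclic group of order d has φ(d) generators).
Cyclic subgroups by order — order 1: 1; order 2: 1; order 4: 1; order 11: 1; order 22: 1; order 44: 1.
Total: 6.

6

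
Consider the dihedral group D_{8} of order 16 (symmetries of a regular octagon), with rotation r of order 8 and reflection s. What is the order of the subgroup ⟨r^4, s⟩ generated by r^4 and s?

|⟨r^4⟩| = 2 and |⟨s⟩| = 2, so |H| is a multiple of lcm(2, 2) = 2 and divides |G| = 16.
Closing under the operation: H = {e, r^4, s, r^4s}, so |H| = 4.

4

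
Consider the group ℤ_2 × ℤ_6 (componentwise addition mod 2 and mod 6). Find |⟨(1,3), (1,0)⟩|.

|⟨(1,3)⟩| = 2 and |⟨(1,0)⟩| = 2, so |H| is a multiple of lcm(2, 2) = 2 and divides |G| = 12.
Closing under the operation: H = {(0,0), (0,3), (1,0), (1,3)}, so |H| = 4.

4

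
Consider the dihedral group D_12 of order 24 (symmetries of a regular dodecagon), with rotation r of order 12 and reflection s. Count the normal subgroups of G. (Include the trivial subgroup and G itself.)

G has 34 subgroups. Checking conjugation-invariance by order — order 1: 1/1 normal; order 2: 1/13 normal; order 3: 1/1 normal; order 4: 1/7 normal; order 6: 1/5 normal; order 8: 0/3 normal; order 12: 3/3 normal; order 24: 1/1 normal.
Total normal subgroups: 9.

9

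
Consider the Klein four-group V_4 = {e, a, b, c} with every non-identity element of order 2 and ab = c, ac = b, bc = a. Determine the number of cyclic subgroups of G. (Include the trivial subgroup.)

4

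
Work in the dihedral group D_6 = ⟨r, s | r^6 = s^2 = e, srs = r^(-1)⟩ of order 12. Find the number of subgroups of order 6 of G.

3

|G| = 12 and 6 | 12, so subgroups of order 6 are possible by Lagrange.
The subgroups of order 6 are: {e, r, r^2, r^3, r^4, r^5}; {e, r^2, r^4, s, r^2s, r^4s}; {e, r^2, r^4, rs, r^3s, r^5s}.
So G has 3 subgroups of order 6.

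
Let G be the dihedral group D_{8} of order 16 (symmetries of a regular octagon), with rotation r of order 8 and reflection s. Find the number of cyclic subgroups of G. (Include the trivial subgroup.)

Each element a generates a cyclic subgroup ⟨a⟩; distinct elements may generate the same one (a cyclic group of order d has φ(d) generators).
Cyclic subgroups by order — order 1: 1; order 2: 9; order 4: 1; order 8: 1.
Total: 12.

12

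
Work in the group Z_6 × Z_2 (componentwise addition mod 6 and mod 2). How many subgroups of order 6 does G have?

3

|G| = 12 and 6 | 12, so subgroups of order 6 are possible by Lagrange.
The subgroups of order 6 are: {(0,0), (0,1), (2,0), (2,1), (4,0), (4,1)}; {(0,0), (1,0), (2,0), (3,0), (4,0), (5,0)}; {(0,0), (1,1), (2,0), (3,1), (4,0), (5,1)}.
So G has 3 subgroups of order 6.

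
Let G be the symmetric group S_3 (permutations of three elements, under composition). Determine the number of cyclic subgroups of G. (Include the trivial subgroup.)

Each element a generates a cyclic subgroup ⟨a⟩; distinct elements may generate the same one (a cyclic group of order d has φ(d) generators).
Cyclic subgroups by order — order 1: 1; order 2: 3; order 3: 1.
Total: 5.

5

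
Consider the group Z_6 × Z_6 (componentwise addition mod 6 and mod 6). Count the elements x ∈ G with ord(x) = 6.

An element (a,b) has order lcm(ord(a), ord(b)); count pairs with lcm equal to 6.
Enumerating gives 24 such elements.

24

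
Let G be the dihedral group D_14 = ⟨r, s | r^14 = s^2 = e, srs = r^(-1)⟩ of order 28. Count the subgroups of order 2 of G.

15

|G| = 28 and 2 | 28, so subgroups of order 2 are possible by Lagrange.
The subgroups of order 2 are: {e, r^10s}; {e, r^11s}; {e, r^12s}; {e, r^13s}; … (15 in all).
So G has 15 subgroups of order 2.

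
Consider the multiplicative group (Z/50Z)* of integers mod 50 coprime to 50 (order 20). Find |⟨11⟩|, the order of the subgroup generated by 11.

5

Compute successive powers of 11 mod 50: 11, 21, 31, 41, 1; 11^5 ≡ 1 (mod 50).
So |⟨11⟩| = 5.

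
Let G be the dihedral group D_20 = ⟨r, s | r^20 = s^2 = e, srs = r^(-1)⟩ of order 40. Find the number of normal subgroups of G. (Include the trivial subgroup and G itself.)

G has 48 subgroups. Checking conjugation-invariance by order — order 1: 1/1 normal; order 2: 1/21 normal; order 4: 1/11 normal; order 5: 1/1 normal; order 8: 0/5 normal; order 10: 1/5 normal; order 20: 3/3 normal; order 40: 1/1 normal.
Total normal subgroups: 9.

9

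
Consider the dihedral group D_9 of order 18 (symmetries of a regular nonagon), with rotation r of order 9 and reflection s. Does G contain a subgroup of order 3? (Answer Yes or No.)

3 | 18. A subgroup of order 3 is {e, r^3, r^6}.

Yes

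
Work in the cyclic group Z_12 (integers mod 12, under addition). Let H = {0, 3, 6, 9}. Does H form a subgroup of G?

|H| = 4 divides |G| = 12, consistent with Lagrange.
H contains the identity, every element's inverse is in H, and H is closed under +: it is a subgroup.
In fact H = ⟨9⟩.

Yes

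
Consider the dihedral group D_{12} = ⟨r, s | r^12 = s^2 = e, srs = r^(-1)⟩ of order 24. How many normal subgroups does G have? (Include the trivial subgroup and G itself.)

9

G has 34 subgroups. Checking conjugation-invariance by order — order 1: 1/1 normal; order 2: 1/13 normal; order 3: 1/1 normal; order 4: 1/7 normal; order 6: 1/5 normal; order 8: 0/3 normal; order 12: 3/3 normal; order 24: 1/1 normal.
Total normal subgroups: 9.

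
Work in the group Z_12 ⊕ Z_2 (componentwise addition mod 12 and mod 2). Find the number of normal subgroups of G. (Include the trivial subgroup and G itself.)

16

G is abelian, so every subgroup is normal.
G has 16 subgroups in total, hence 16 normal subgroups.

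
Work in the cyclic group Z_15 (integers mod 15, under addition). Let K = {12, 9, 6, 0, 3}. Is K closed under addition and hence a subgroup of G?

|K| = 5 divides |G| = 15, consistent with Lagrange.
K contains the identity, every element's inverse is in K, and K is closed under +: it is a subgroup.
In fact K = ⟨3⟩.

Yes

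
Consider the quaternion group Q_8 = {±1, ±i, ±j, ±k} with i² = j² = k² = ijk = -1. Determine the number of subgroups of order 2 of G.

1

|G| = 8 and 2 | 8, so subgroups of order 2 are possible by Lagrange.
The subgroups of order 2 are: {1, -1}.
So G has 1 subgroup of order 2.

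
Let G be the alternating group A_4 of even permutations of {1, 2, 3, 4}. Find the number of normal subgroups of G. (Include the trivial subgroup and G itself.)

G has 10 subgroups. Checking conjugation-invariance by order — order 1: 1/1 normal; order 2: 0/3 normal; order 3: 0/4 normal; order 4: 1/1 normal; order 12: 1/1 normal.
Total normal subgroups: 3.

3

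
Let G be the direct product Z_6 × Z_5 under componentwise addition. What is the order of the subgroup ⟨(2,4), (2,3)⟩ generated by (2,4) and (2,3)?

15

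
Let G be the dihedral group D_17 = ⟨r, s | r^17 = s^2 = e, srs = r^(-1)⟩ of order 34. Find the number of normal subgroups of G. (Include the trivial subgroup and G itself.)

3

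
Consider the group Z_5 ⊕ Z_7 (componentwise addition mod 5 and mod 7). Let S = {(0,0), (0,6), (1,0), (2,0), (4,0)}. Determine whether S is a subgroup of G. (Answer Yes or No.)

(2,0) ∈ S but its inverse (3,0) ∉ S, so S is not a subgroup.

No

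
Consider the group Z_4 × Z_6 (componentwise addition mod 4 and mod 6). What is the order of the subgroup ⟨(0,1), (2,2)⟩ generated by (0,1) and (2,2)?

|⟨(0,1)⟩| = 6 and |⟨(2,2)⟩| = 6, so |H| is a multiple of lcm(6, 6) = 6 and divides |G| = 24.
Closing under the operation: H = {(0,0), (0,1), (0,2), (0,3), (0,4), (0,5), (2,0), (2,1), (2,2), (2,3), (2,4), (2,5)}, so |H| = 12.

12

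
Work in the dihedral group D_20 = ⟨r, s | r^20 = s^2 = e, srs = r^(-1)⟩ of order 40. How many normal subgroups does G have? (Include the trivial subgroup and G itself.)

G has 48 subgroups. Checking conjugation-invariance by order — order 1: 1/1 normal; order 2: 1/21 normal; order 4: 1/11 normal; order 5: 1/1 normal; order 8: 0/5 normal; order 10: 1/5 normal; order 20: 3/3 normal; order 40: 1/1 normal.
Total normal subgroups: 9.

9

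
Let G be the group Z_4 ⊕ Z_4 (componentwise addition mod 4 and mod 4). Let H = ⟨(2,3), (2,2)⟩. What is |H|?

|⟨(2,3)⟩| = 4 and |⟨(2,2)⟩| = 2, so |H| is a multiple of lcm(4, 2) = 4 and divides |G| = 16.
Closing under the operation: H = {(0,0), (0,1), (0,2), (0,3), (2,0), (2,1), (2,2), (2,3)}, so |H| = 8.

8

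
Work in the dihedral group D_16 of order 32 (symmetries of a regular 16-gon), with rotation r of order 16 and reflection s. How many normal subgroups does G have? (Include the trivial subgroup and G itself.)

8

G has 36 subgroups. Checking conjugation-invariance by order — order 1: 1/1 normal; order 2: 1/17 normal; order 4: 1/9 normal; order 8: 1/5 normal; order 16: 3/3 normal; order 32: 1/1 normal.
Total normal subgroups: 8.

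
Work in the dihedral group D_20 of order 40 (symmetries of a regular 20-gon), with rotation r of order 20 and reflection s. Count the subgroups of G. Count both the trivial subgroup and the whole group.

48

|G| = 40, so by Lagrange every subgroup order divides 40. Divisors: 1, 2, 4, 5, 8, 10, 20, 40.
Subgroups by order — order 1: 1; order 2: 21; order 4: 11; order 5: 1; order 8: 5; order 10: 5; order 20: 3; order 40: 1.
Total: 1 + 21 + 11 + 1 + 5 + 5 + 3 + 1 = 48.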